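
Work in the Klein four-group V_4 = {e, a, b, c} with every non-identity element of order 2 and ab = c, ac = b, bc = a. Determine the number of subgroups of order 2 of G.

|G| = 4 and 2 | 4, so subgroups of order 2 are possible by Lagrange.
The subgroups of order 2 are: {e, a}; {e, b}; {e, c}.
So G has 3 subgroups of order 2.

3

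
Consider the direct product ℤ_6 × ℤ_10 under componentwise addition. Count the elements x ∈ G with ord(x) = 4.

An element (a,b) has order lcm(ord(a), ord(b)); count pairs with lcm equal to 4.
Enumerating gives 0 such elements.

0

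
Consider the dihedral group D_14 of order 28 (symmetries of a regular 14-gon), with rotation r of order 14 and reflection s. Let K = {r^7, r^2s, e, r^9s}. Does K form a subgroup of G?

Yes

|K| = 4 divides |G| = 28, consistent with Lagrange.
K contains the identity, every element's inverse is in K, and K is closed under ·: it is a subgroup.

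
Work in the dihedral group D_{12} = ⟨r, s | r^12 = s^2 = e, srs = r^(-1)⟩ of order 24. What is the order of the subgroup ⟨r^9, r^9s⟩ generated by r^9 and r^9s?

|⟨r^9⟩| = 4 and |⟨r^9s⟩| = 2, so |H| is a multiple of lcm(4, 2) = 4 and divides |G| = 24.
Closing under the operation: H = {e, r^3, r^6, r^9, s, r^3s, r^6s, r^9s}, so |H| = 8.

8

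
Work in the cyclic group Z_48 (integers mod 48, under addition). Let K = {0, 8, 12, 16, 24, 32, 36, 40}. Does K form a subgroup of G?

Closure fails: 32 + 36 = 20 ∉ K. So K is not a subgroup.

No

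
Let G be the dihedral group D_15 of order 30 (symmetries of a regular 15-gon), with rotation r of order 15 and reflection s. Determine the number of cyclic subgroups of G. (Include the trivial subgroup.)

19

A cyclic subgroup of order d is generated by each of its φ(d) elements of order d, so the cyclic subgroups of order d number (#elements of order d)/φ(d).
Cyclic subgroups by order — order 1: 1; order 2: 15; order 3: 1; order 5: 1; order 15: 1.
Total: 19.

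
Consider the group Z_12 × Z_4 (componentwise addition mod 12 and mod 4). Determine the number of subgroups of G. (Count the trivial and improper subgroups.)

30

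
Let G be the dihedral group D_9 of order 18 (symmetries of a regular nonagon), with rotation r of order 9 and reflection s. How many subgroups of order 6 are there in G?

3

|G| = 18 and 6 | 18, so subgroups of order 6 are possible by Lagrange.
The subgroups of order 6 are: {e, r^3, r^6, r^2s, r^5s, r^8s}; {e, r^3, r^6, s, r^3s, r^6s}; {e, r^3, r^6, rs, r^4s, r^7s}.
So G has 3 subgroups of order 6.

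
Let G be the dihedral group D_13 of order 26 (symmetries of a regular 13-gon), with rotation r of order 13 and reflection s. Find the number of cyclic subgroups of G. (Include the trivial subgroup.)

Each element a generates a cyclic subgroup ⟨a⟩; distinct elements may generate the same one (a cyclic group of order d has φ(d) generators).
Cyclic subgroups by order — order 1: 1; order 2: 13; order 13: 1.
Total: 15.

15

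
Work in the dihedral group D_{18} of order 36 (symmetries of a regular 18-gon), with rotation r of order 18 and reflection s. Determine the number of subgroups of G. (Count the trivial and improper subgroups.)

45

|G| = 36, so by Lagrange every subgroup order divides 36. Divisors: 1, 2, 3, 4, 6, 9, 12, 18, 36.
Subgroups by order — order 1: 1; order 2: 19; order 3: 1; order 4: 9; order 6: 7; order 9: 1; order 12: 3; order 18: 3; order 36: 1.
Total: 1 + 19 + 1 + 9 + 7 + 1 + 3 + 3 + 1 = 45.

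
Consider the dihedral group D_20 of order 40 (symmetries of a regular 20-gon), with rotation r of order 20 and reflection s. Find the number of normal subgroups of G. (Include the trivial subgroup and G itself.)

9

G has 48 subgroups. Checking conjugation-invariance by order — order 1: 1/1 normal; order 2: 1/21 normal; order 4: 1/11 normal; order 5: 1/1 normal; order 8: 0/5 normal; order 10: 1/5 normal; order 20: 3/3 normal; order 40: 1/1 normal.
Total normal subgroups: 9.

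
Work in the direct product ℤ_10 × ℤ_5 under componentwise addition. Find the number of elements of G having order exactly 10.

An element (a,b) has order lcm(ord(a), ord(b)); count pairs with lcm equal to 10.
Enumerating gives 24 such elements.

24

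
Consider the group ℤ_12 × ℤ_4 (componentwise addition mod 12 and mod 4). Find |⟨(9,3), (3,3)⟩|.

|⟨(9,3)⟩| = 4 and |⟨(3,3)⟩| = 4, so |H| is a multiple of lcm(4, 4) = 4 and divides |G| = 48.
Closing under the operation: H = {(0,0), (0,2), (3,1), (3,3), (6,0), (6,2), (9,1), (9,3)}, so |H| = 8.

8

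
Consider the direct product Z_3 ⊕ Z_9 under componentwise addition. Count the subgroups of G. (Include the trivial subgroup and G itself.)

10

|G| = 27, so by Lagrange every subgroup order divides 27. Divisors: 1, 3, 9, 27.
Subgroups by order — order 1: 1; order 3: 4; order 9: 4; order 27: 1.
Total: 1 + 4 + 4 + 1 = 10.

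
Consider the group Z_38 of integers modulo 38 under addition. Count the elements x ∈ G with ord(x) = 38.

In a cyclic group of order 38, the number of elements of order d (for d | 38) is φ(d).
φ(38) = 18.

18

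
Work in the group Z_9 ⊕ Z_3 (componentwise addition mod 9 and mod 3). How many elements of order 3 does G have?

An element (a,b) has order lcm(ord(a), ord(b)); count pairs with lcm equal to 3.
Enumerating gives 8 such elements.

8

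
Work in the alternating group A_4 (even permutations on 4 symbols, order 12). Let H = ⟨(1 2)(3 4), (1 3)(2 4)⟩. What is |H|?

|⟨(1 2)(3 4)⟩| = 2 and |⟨(1 3)(2 4)⟩| = 2, so |H| is a multiple of lcm(2, 2) = 2 and divides |G| = 12.
Closing under the operation: H = {e, (1 2)(3 4), (1 3)(2 4), (1 4)(2 3)}, so |H| = 4.

4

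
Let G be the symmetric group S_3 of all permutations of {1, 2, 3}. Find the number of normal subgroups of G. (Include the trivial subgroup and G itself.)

3

G has 6 subgroups. Checking conjugation-invariance by order — order 1: 1/1 normal; order 2: 0/3 normal; order 3: 1/1 normal; order 6: 1/1 normal.
Total normal subgroups: 3.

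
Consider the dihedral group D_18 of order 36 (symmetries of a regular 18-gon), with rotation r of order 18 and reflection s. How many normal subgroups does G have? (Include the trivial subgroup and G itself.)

9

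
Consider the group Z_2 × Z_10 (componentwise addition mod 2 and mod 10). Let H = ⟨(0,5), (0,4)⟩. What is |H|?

10

|⟨(0,5)⟩| = 2 and |⟨(0,4)⟩| = 5, so |H| is a multiple of lcm(2, 5) = 10 and divides |G| = 20.
Closing under the operation: H = {(0,0), (0,1), (0,2), (0,3), (0,4), (0,5), (0,6), (0,7), (0,8), (0,9)}, so |H| = 10.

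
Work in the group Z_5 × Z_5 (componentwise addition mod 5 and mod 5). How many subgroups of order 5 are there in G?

|G| = 25 and 5 | 25, so subgroups of order 5 are possible by Lagrange.
The subgroups of order 5 are: {(0,0), (0,1), (0,2), (0,3), (0,4)}; {(0,0), (1,0), (2,0), (3,0), (4,0)}; {(0,0), (1,1), (2,2), (3,3), (4,4)}; {(0,0), (1,2), (2,4), (3,1), (4,3)}; … (6 in all).
So G has 6 subgroups of order 5.

6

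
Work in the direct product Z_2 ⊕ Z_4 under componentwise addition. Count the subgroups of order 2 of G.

3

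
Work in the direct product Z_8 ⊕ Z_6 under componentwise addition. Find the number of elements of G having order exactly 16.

0

An element (a,b) has order lcm(ord(a), ord(b)); count pairs with lcm equal to 16.
Enumerating gives 0 such elements.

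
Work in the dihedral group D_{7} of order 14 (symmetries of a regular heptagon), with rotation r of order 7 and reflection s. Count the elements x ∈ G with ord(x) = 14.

No element of G has order 14 (even though 14 | 14).

0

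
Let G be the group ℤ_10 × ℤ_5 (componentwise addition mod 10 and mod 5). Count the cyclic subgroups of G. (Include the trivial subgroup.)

Group the elements of G by the cyclic subgroup they generate; each cyclic subgroup of order d accounts for φ(d) elements.
Cyclic subgroups by order — order 1: 1; order 2: 1; order 5: 6; order 10: 6.
Total: 14.

14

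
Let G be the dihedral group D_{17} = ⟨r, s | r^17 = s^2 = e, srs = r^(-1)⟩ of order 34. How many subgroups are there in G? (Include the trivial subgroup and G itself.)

|G| = 34, so by Lagrange every subgroup order divides 34. Divisors: 1, 2, 17, 34.
Subgroups by order — order 1: 1; order 2: 17; order 17: 1; order 34: 1.
Total: 1 + 17 + 1 + 1 = 20.

20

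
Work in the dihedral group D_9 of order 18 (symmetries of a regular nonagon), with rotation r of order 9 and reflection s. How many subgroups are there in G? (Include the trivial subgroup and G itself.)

|G| = 18, so by Lagrange every subgroup order divides 18. Divisors: 1, 2, 3, 6, 9, 18.
Subgroups by order — order 1: 1; order 2: 9; order 3: 1; order 6: 3; order 9: 1; order 18: 1.
Total: 1 + 9 + 1 + 3 + 1 + 1 = 16.

16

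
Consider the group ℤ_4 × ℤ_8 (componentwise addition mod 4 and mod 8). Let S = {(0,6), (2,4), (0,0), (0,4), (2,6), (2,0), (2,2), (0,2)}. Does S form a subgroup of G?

Yes

|S| = 8 divides |G| = 32, consistent with Lagrange.
S contains the identity, every element's inverse is in S, and S is closed under +: it is a subgroup.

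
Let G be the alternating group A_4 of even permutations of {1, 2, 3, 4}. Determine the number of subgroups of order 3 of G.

4

|G| = 12 and 3 | 12, so subgroups of order 3 are possible by Lagrange.
The subgroups of order 3 are: {e, (1 2 3), (1 3 2)}; {e, (1 2 4), (1 4 2)}; {e, (1 3 4), (1 4 3)}; {e, (2 3 4), (2 4 3)}.
So G has 4 subgroups of order 3.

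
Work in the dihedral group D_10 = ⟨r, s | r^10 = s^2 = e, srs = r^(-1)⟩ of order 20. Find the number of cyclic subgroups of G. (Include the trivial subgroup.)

Each element a generates a cyclic subgroup ⟨a⟩; distinct elements may generate the same one (a cyclic group of order d has φ(d) generators).
Cyclic subgroups by order — order 1: 1; order 2: 11; order 5: 1; order 10: 1.
Total: 14.

14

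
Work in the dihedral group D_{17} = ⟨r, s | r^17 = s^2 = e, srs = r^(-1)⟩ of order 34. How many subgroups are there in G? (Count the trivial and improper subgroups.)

|G| = 34, so by Lagrange every subgroup order divides 34. Divisors: 1, 2, 17, 34.
Subgroups by order — order 1: 1; order 2: 17; order 17: 1; order 34: 1.
Total: 1 + 17 + 1 + 1 = 20.

20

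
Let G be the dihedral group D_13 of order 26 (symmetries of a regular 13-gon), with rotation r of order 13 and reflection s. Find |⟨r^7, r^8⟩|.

|⟨r^7⟩| = 13 and |⟨r^8⟩| = 13, so |H| is a multiple of lcm(13, 13) = 13 and divides |G| = 26.
Closing under the operation: H = {e, r, r^2, r^3, r^4, r^5, r^6, r^7, r^8, r^9, r^10, r^11, r^12}, so |H| = 13.

13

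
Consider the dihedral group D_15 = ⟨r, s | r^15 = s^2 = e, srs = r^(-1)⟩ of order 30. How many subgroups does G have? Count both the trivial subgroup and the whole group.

28

|G| = 30, so by Lagrange every subgroup order divides 30. Divisors: 1, 2, 3, 5, 6, 10, 15, 30.
Subgroups by order — order 1: 1; order 2: 15; order 3: 1; order 5: 1; order 6: 5; order 10: 3; order 15: 1; order 30: 1.
Total: 1 + 15 + 1 + 1 + 5 + 3 + 1 + 1 = 28.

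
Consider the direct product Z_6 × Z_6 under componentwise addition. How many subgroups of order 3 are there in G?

|G| = 36 and 3 | 36, so subgroups of order 3 are possible by Lagrange.
The subgroups of order 3 are: {(0,0), (0,2), (0,4)}; {(0,0), (2,0), (4,0)}; {(0,0), (2,2), (4,4)}; {(0,0), (2,4), (4,2)}.
So G has 4 subgroups of order 3.

4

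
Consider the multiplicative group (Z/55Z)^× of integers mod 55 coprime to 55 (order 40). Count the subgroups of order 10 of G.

|G| = 40 and 10 | 40, so subgroups of order 10 are possible by Lagrange.
The subgroups of order 10 are: {1, 4, 9, 14, 16, 26, 31, 34, 36, 49}; {1, 16, 19, 24, 26, 29, 31, 36, 39, 54}; {1, 6, 16, 21, 26, 31, 36, 41, 46, 51}.
So G has 3 subgroups of order 10.

3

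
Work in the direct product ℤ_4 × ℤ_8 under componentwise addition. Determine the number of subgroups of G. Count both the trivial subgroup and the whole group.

22

|G| = 32, so by Lagrange every subgroup order divides 32. Divisors: 1, 2, 4, 8, 16, 32.
Subgroups by order — order 1: 1; order 2: 3; order 4: 7; order 8: 7; order 16: 3; order 32: 1.
Total: 1 + 3 + 7 + 7 + 3 + 1 = 22.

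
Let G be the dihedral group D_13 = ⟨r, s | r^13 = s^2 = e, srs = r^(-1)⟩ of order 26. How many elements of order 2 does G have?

13

Enumerating element orders in G gives 13 elements of order 2.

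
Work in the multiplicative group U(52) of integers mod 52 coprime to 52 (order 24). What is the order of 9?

Compute successive powers of 9 mod 52: 9, 29, 1; 9^3 ≡ 1 (mod 52).
So |⟨9⟩| = 3.

3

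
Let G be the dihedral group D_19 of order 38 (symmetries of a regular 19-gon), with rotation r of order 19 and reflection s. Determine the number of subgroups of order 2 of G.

19

|G| = 38 and 2 | 38, so subgroups of order 2 are possible by Lagrange.
The subgroups of order 2 are: {e, r^10s}; {e, r^11s}; {e, r^12s}; {e, r^13s}; … (19 in all).
So G has 19 subgroups of order 2.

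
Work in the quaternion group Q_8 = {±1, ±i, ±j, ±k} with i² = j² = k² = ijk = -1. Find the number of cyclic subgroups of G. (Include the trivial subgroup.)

Each element a generates a cyclic subgroup ⟨a⟩; distinct elements may generate the same one (a cyclic group of order d has φ(d) generators).
Cyclic subgroups by order — order 1: 1; order 2: 1; order 4: 3.
Total: 5.

5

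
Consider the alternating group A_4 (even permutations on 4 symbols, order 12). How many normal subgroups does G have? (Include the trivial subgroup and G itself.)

3

G has 10 subgroups. Checking conjugation-invariance by order — order 1: 1/1 normal; order 2: 0/3 normal; order 3: 0/4 normal; order 4: 1/1 normal; order 12: 1/1 normal.
Total normal subgroups: 3.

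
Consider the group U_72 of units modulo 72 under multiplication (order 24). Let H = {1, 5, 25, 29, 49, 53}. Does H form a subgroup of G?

Yes

|H| = 6 divides |G| = 24, consistent with Lagrange.
H contains the identity, every element's inverse is in H, and H is closed under ·: it is a subgroup.
In fact H = ⟨5⟩.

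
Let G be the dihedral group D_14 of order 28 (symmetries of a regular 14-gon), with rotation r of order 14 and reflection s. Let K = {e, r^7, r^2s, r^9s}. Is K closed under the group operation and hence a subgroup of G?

Yes

|K| = 4 divides |G| = 28, consistent with Lagrange.
K contains the identity, every element's inverse is in K, and K is closed under ·: it is a subgroup.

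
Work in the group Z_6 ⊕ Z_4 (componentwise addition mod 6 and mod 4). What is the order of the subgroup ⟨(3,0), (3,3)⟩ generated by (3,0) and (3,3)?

|⟨(3,0)⟩| = 2 and |⟨(3,3)⟩| = 4, so |H| is a multiple of lcm(2, 4) = 4 and divides |G| = 24.
Closing under the operation: H = {(0,0), (0,1), (0,2), (0,3), (3,0), (3,1), (3,2), (3,3)}, so |H| = 8.

8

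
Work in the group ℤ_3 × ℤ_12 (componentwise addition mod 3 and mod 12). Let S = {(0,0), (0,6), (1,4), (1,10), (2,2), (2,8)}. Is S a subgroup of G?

|S| = 6 divides |G| = 36, consistent with Lagrange.
S contains the identity, every element's inverse is in S, and S is closed under +: it is a subgroup.
In fact S = ⟨(2,2)⟩.

Yes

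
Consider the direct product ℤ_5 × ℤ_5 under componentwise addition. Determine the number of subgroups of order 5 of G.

6

|G| = 25 and 5 | 25, so subgroups of order 5 are possible by Lagrange.
The subgroups of order 5 are: {(0,0), (0,1), (0,2), (0,3), (0,4)}; {(0,0), (1,0), (2,0), (3,0), (4,0)}; {(0,0), (1,1), (2,2), (3,3), (4,4)}; {(0,0), (1,2), (2,4), (3,1), (4,3)}; … (6 in all).
So G has 6 subgroups of order 5.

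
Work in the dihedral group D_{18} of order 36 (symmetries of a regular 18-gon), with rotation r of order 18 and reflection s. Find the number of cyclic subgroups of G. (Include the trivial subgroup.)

A cyclic subgroup of order d is generated by each of its φ(d) elements of order d, so the cyclic subgroups of order d number (#elements of order d)/φ(d).
Cyclic subgroups by order — order 1: 1; order 2: 19; order 3: 1; order 6: 1; order 9: 1; order 18: 1.
Total: 24.

24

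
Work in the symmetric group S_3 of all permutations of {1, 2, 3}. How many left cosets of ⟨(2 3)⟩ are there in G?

|⟨(2 3)⟩| = 2 and |G| = 6.
By Lagrange, [G : H] = |G|/|H| = 6/2 = 3.

3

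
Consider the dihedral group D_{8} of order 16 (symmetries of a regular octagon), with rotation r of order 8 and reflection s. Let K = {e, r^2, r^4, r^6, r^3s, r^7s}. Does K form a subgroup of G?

|K| = 6 does not divide |G| = 16, so by Lagrange K is not a subgroup.

No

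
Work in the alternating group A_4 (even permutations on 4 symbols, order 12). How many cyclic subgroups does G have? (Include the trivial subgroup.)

8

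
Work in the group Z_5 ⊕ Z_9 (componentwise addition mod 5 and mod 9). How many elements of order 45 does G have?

24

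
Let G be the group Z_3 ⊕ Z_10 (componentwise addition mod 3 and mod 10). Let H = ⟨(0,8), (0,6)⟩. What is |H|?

|⟨(0,8)⟩| = 5 and |⟨(0,6)⟩| = 5, so |H| is a multiple of lcm(5, 5) = 5 and divides |G| = 30.
Closing under the operation: H = {(0,0), (0,2), (0,4), (0,6), (0,8)}, so |H| = 5.

5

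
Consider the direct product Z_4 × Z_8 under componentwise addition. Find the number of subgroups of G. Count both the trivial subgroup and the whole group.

|G| = 32, so by Lagrange every subgroup order divides 32. Divisors: 1, 2, 4, 8, 16, 32.
Subgroups by order — order 1: 1; order 2: 3; order 4: 7; order 8: 7; order 16: 3; order 32: 1.
Total: 1 + 3 + 7 + 7 + 3 + 1 = 22.

22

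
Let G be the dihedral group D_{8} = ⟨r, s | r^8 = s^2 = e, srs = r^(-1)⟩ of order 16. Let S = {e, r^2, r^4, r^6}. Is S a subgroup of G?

|S| = 4 divides |G| = 16, consistent with Lagrange.
S contains the identity, every element's inverse is in S, and S is closed under ·: it is a subgroup.
In fact S = ⟨r^6⟩.

Yes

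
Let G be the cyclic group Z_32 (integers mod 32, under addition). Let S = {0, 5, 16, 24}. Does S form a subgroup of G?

5 ∈ S but its inverse 27 ∉ S, so S is not a subgroup.

No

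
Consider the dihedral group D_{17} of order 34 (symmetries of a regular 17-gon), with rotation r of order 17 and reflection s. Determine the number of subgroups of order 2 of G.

|G| = 34 and 2 | 34, so subgroups of order 2 are possible by Lagrange.
The subgroups of order 2 are: {e, r^10s}; {e, r^11s}; {e, r^12s}; {e, r^13s}; … (17 in all).
So G has 17 subgroups of order 2.

17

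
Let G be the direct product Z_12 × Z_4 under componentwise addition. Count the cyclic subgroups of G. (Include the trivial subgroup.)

A cyclic subgroup of order d is generated by each of its φ(d) elements of order d, so the cyclic subgroups of order d number (#elements of order d)/φ(d).
Cyclic subgroups by order — order 1: 1; order 2: 3; order 3: 1; order 4: 6; order 6: 3; order 12: 6.
Total: 20.

20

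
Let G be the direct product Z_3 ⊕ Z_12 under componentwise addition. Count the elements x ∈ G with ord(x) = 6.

8

An element (a,b) has order lcm(ord(a), ord(b)); count pairs with lcm equal to 6.
Enumerating gives 8 such elements.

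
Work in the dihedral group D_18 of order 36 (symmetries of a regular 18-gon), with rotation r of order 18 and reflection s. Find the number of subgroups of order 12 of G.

|G| = 36 and 12 | 36, so subgroups of order 12 are possible by Lagrange.
The subgroups of order 12 are: {e, r^3, r^6, r^9, r^12, r^15, rs, r^4s, r^7s, r^10s, r^13s, r^16s}; {e, r^3, r^6, r^9, r^12, r^15, r^2s, r^5s, r^8s, r^11s, r^14s, r^17s}; {e, r^3, r^6, r^9, r^12, r^15, s, r^3s, r^6s, r^9s, r^12s, r^15s}.
So G has 3 subgroups of order 12.

3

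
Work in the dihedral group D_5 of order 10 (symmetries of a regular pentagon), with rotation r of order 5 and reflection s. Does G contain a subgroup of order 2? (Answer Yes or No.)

Yes

2 | 10. A subgroup of order 2 is {e, r^2s}.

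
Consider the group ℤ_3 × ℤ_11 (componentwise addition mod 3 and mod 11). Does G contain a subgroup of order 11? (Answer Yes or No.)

11 | 33. A subgroup of order 11 is {(0,0), (0,1), (0,2), (0,3), (0,4), (0,5), (0,6), (0,7), (0,8), (0,9), (0,10)}.

Yes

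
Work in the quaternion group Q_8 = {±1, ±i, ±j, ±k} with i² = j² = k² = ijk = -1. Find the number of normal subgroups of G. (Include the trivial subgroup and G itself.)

6

G has 6 subgroups. Checking conjugation-invariance by order — order 1: 1/1 normal; order 2: 1/1 normal; order 4: 3/3 normal; order 8: 1/1 normal.
Total normal subgroups: 6.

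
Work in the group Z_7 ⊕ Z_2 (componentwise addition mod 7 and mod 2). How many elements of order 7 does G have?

An element (a,b) has order lcm(ord(a), ord(b)); count pairs with lcm equal to 7.
Enumerating gives 6 such elements.

6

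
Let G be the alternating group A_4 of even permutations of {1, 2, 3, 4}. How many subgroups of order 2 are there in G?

3

|G| = 12 and 2 | 12, so subgroups of order 2 are possible by Lagrange.
The subgroups of order 2 are: {e, (1 2)(3 4)}; {e, (1 3)(2 4)}; {e, (1 4)(2 3)}.
So G has 3 subgroups of order 2.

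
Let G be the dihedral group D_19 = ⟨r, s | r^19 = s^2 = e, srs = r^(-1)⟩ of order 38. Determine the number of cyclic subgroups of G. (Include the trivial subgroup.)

Each element a generates a cyclic subgroup ⟨a⟩; distinct elements may generate the same one (a cyclic group of order d has φ(d) generators).
Cyclic subgroups by order — order 1: 1; order 2: 19; order 19: 1.
Total: 21.

21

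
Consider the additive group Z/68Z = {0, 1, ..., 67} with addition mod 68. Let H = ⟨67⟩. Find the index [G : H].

1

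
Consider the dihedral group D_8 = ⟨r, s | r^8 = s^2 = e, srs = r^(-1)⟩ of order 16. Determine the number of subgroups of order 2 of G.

|G| = 16 and 2 | 16, so subgroups of order 2 are possible by Lagrange.
The subgroups of order 2 are: {e, r^2s}; {e, r^3s}; {e, r^4}; {e, r^4s}; … (9 in all).
So G has 9 subgroups of order 2.

9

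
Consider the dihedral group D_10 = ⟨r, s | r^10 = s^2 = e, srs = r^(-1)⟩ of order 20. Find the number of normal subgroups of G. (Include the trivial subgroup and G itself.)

7

G has 22 subgroups. Checking conjugation-invariance by order — order 1: 1/1 normal; order 2: 1/11 normal; order 4: 0/5 normal; order 5: 1/1 normal; order 10: 3/3 normal; order 20: 1/1 normal.
Total normal subgroups: 7.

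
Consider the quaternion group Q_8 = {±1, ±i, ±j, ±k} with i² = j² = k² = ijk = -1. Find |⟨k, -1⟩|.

4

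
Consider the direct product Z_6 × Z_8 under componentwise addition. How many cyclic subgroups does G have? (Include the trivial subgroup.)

Group the elements of G by the cyclic subgroup they generate; each cyclic subgroup of order d accounts for φ(d) elements.
Cyclic subgroups by order — order 1: 1; order 2: 3; order 3: 1; order 4: 2; order 6: 3; order 8: 2; order 12: 2; order 24: 2.
Total: 16.

16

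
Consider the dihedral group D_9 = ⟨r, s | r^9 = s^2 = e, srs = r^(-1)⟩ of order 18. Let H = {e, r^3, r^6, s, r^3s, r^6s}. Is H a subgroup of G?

Yes

|H| = 6 divides |G| = 18, consistent with Lagrange.
H contains the identity, every element's inverse is in H, and H is closed under ·: it is a subgroup.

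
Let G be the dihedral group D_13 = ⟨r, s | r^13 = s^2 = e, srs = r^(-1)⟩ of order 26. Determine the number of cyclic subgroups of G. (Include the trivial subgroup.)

15

Each element a generates a cyclic subgroup ⟨a⟩; distinct elements may generate the same one (a cyclic group of order d has φ(d) generators).
Cyclic subgroups by order — order 1: 1; order 2: 13; order 13: 1.
Total: 15.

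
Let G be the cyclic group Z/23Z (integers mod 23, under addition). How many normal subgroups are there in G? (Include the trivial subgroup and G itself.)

2

G is abelian, so every subgroup is normal.
G has 2 subgroups in total, hence 2 normal subgroups.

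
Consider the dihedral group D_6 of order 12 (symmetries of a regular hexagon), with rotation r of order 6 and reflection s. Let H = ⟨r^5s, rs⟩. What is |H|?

6

|⟨r^5s⟩| = 2 and |⟨rs⟩| = 2, so |H| is a multiple of lcm(2, 2) = 2 and divides |G| = 12.
Closing under the operation: H = {e, r^2, r^4, rs, r^3s, r^5s}, so |H| = 6.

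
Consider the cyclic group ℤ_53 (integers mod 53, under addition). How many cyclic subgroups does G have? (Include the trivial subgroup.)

Each element a generates a cyclic subgroup ⟨a⟩; distinct elements may generate the same one (a cyclic group of order d has φ(d) generators).
Cyclic subgroups by order — order 1: 1; order 53: 1.
Total: 2.

2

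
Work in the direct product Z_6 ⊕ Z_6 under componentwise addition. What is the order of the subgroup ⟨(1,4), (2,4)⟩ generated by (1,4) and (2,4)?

|⟨(1,4)⟩| = 6 and |⟨(2,4)⟩| = 3, so |H| is a multiple of lcm(6, 3) = 6 and divides |G| = 36.
Closing under the operation: H = {(0,0), (0,2), (0,4), (1,0), (1,2), (1,4), (2,0), (2,2), (2,4), (3,0), (3,2), (3,4), (4,0), (4,2), (4,4), (5,0), (5,2), (5,4)}, so |H| = 18.

18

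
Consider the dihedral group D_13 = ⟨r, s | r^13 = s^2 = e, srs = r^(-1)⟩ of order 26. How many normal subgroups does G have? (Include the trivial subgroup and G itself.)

3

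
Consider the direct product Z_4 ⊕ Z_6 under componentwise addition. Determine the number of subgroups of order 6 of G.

3

|G| = 24 and 6 | 24, so subgroups of order 6 are possible by Lagrange.
The subgroups of order 6 are: {(0,0), (0,1), (0,2), (0,3), (0,4), (0,5)}; {(0,0), (0,2), (0,4), (2,0), (2,2), (2,4)}; {(0,0), (0,2), (0,4), (2,1), (2,3), (2,5)}.
So G has 3 subgroups of order 6.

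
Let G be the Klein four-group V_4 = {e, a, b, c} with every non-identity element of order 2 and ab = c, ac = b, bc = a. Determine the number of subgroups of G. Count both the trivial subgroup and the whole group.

|G| = 4, so by Lagrange every subgroup order divides 4. Divisors: 1, 2, 4.
Subgroups by order — order 1: 1; order 2: 3; order 4: 1.
Total: 1 + 3 + 1 = 5.

5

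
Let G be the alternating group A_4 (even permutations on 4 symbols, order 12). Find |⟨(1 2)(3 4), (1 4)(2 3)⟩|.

|⟨(1 2)(3 4)⟩| = 2 and |⟨(1 4)(2 3)⟩| = 2, so |H| is a multiple of lcm(2, 2) = 2 and divides |G| = 12.
Closing under the operation: H = {e, (1 2)(3 4), (1 3)(2 4), (1 4)(2 3)}, so |H| = 4.

4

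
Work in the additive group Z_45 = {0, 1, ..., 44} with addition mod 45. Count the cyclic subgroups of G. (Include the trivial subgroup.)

Each element a generates a cyclic subgroup ⟨a⟩; distinct elements may generate the same one (a cyclic group of order d has φ(d) generators).
Cyclic subgroups by order — order 1: 1; order 3: 1; order 5: 1; order 9: 1; order 15: 1; order 45: 1.
Total: 6.

6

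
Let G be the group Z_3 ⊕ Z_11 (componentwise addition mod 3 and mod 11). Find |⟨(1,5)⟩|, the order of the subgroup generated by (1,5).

33

The order of (1,5) in Z_3 × Z_11 is lcm(ord(1) in Z_3, ord(5) in Z_11).
ord(1) = 3 and ord(5) = 11, so |⟨(1,5)⟩| = lcm(3, 11) = 33.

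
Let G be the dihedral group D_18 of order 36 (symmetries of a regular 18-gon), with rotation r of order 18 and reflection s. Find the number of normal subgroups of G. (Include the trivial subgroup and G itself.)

G has 45 subgroups. Checking conjugation-invariance by order — order 1: 1/1 normal; order 2: 1/19 normal; order 3: 1/1 normal; order 4: 0/9 normal; order 6: 1/7 normal; order 9: 1/1 normal; order 12: 0/3 normal; order 18: 3/3 normal; order 36: 1/1 normal.
Total normal subgroups: 9.

9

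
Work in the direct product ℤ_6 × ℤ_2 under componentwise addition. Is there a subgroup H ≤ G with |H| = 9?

9 does not divide |G| = 12, so by Lagrange no subgroup of order 9 exists.

No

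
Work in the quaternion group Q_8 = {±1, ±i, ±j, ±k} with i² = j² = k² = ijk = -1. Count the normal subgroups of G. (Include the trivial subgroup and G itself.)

6

G has 6 subgroups. Checking conjugation-invariance by order — order 1: 1/1 normal; order 2: 1/1 normal; order 4: 3/3 normal; order 8: 1/1 normal.
Total normal subgroups: 6.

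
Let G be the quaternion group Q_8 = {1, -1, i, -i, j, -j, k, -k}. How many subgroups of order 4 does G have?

|G| = 8 and 4 | 8, so subgroups of order 4 are possible by Lagrange.
The subgroups of order 4 are: {1, -1, i, -i}; {1, -1, j, -j}; {1, -1, k, -k}.
So G has 3 subgroups of order 4.

3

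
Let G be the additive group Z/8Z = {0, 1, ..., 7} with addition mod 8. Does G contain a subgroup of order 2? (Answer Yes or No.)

2 | 8. A subgroup of order 2 is {0, 4}.

Yes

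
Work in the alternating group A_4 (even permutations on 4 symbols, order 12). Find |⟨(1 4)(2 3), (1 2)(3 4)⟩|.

4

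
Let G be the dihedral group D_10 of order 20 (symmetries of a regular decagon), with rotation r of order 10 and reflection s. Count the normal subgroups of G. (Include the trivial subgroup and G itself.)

G has 22 subgroups. Checking conjugation-invariance by order — order 1: 1/1 normal; order 2: 1/11 normal; order 4: 0/5 normal; order 5: 1/1 normal; order 10: 3/3 normal; order 20: 1/1 normal.
Total normal subgroups: 7.

7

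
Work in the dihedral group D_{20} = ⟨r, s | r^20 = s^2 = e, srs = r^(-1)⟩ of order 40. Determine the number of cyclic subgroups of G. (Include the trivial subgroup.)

Each element a generates a cyclic subgroup ⟨a⟩; distinct elements may generate the same one (a cyclic group of order d has φ(d) generators).
Cyclic subgroups by order — order 1: 1; order 2: 21; order 4: 1; order 5: 1; order 10: 1; order 20: 1.
Total: 26.

26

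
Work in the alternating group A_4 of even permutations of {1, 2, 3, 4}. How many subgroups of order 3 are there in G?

|G| = 12 and 3 | 12, so subgroups of order 3 are possible by Lagrange.
The subgroups of order 3 are: {e, (1 2 3), (1 3 2)}; {e, (1 2 4), (1 4 2)}; {e, (1 3 4), (1 4 3)}; {e, (2 3 4), (2 4 3)}.
So G has 4 subgroups of order 3.

4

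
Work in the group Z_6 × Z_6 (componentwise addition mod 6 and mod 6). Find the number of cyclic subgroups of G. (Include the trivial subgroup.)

20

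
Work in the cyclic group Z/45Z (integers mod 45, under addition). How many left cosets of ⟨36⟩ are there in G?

9

|⟨36⟩| = 5 and |G| = 45.
By Lagrange, [G : H] = |G|/|H| = 45/5 = 9.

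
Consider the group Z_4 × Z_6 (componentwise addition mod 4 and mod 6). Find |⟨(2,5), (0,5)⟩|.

|⟨(2,5)⟩| = 6 and |⟨(0,5)⟩| = 6, so |H| is a multiple of lcm(6, 6) = 6 and divides |G| = 24.
Closing under the operation: H = {(0,0), (0,1), (0,2), (0,3), (0,4), (0,5), (2,0), (2,1), (2,2), (2,3), (2,4), (2,5)}, so |H| = 12.

12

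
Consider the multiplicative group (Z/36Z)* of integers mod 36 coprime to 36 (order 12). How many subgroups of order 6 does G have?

|G| = 12 and 6 | 12, so subgroups of order 6 are possible by Lagrange.
The subgroups of order 6 are: {1, 11, 13, 23, 25, 35}; {1, 5, 13, 17, 25, 29}; {1, 7, 13, 19, 25, 31}.
So G has 3 subgroups of order 6.

3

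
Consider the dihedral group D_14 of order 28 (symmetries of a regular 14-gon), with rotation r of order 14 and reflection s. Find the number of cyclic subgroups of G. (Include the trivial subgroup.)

Each element a generates a cyclic subgroup ⟨a⟩; distinct elements may generate the same one (a cyclic group of order d has φ(d) generators).
Cyclic subgroups by order — order 1: 1; order 2: 15; order 7: 1; order 14: 1.
Total: 18.

18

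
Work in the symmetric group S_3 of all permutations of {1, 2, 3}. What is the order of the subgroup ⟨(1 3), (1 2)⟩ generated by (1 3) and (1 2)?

|⟨(1 3)⟩| = 2 and |⟨(1 2)⟩| = 2, so |H| is a multiple of lcm(2, 2) = 2 and divides |G| = 6.
Closing {(1 3), (1 2)} under the group operation gives all of G, so |H| = 6.

6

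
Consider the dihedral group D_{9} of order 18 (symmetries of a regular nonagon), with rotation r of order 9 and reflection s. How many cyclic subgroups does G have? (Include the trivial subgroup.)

12

Each element a generates a cyclic subgroup ⟨a⟩; distinct elements may generate the same one (a cyclic group of order d has φ(d) generators).
Cyclic subgroups by order — order 1: 1; order 2: 9; order 3: 1; order 9: 1.
Total: 12.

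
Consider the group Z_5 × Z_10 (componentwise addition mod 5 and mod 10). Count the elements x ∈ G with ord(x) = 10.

An element (a,b) has order lcm(ord(a), ord(b)); count pairs with lcm equal to 10.
Enumerating gives 24 such elements.

24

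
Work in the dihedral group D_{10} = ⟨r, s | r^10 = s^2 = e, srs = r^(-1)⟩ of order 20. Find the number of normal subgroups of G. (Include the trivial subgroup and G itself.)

7

G has 22 subgroups. Checking conjugation-invariance by order — order 1: 1/1 normal; order 2: 1/11 normal; order 4: 0/5 normal; order 5: 1/1 normal; order 10: 3/3 normal; order 20: 1/1 normal.
Total normal subgroups: 7.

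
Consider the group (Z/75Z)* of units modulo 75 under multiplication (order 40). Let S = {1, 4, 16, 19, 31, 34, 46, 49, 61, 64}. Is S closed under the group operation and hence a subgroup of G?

Yes

|S| = 10 divides |G| = 40, consistent with Lagrange.
S contains the identity, every element's inverse is in S, and S is closed under ·: it is a subgroup.
In fact S = ⟨64⟩.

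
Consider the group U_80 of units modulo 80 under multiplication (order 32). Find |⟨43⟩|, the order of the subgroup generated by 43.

4

Compute successive powers of 43 mod 80: 43, 9, 67, 1; 43^4 ≡ 1 (mod 80).
So |⟨43⟩| = 4.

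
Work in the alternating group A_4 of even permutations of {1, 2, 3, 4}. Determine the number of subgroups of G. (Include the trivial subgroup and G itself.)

|G| = 12, so by Lagrange every subgroup order divides 12. Divisors: 1, 2, 3, 4, 6, 12.
Subgroups by order — order 1: 1; order 2: 3; order 3: 4; order 4: 1; order 6: 0; order 12: 1.
Total: 1 + 3 + 4 + 1 + 0 + 1 = 10.

10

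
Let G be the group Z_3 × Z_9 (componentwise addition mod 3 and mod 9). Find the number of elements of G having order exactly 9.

An element (a,b) has order lcm(ord(a), ord(b)); count pairs with lcm equal to 9.
Enumerating gives 18 such elements.

18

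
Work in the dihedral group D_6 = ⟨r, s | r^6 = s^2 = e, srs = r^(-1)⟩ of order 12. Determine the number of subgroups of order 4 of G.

3

|G| = 12 and 4 | 12, so subgroups of order 4 are possible by Lagrange.
The subgroups of order 4 are: {e, r^3, r^2s, r^5s}; {e, r^3, s, r^3s}; {e, r^3, rs, r^4s}.
So G has 3 subgroups of order 4.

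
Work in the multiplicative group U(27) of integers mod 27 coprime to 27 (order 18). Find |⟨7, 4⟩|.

9

|⟨7⟩| = 9 and |⟨4⟩| = 9, so |H| is a multiple of lcm(9, 9) = 9 and divides |G| = 18.
Closing under the operation: H = {1, 4, 7, 10, 13, 16, 19, 22, 25}, so |H| = 9.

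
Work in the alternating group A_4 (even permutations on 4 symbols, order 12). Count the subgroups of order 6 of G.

0

|G| = 12 and 6 | 12, so subgroups of order 6 are possible by Lagrange.
Checking all subgroups of G, none has order 6.
So G has 0 subgroups of order 6.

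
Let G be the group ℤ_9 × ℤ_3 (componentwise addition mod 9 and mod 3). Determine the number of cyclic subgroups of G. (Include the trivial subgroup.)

8

Each element a generates a cyclic subgroup ⟨a⟩; distinct elements may generate the same one (a cyclic group of order d has φ(d) generators).
Cyclic subgroups by order — order 1: 1; order 3: 4; order 9: 3.
Total: 8.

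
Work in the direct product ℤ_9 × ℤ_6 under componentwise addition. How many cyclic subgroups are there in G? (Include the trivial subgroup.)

16

A cyclic subgroup of order d is generated by each of its φ(d) elements of order d, so the cyclic subgroups of order d number (#elements of order d)/φ(d).
Cyclic subgroups by order — order 1: 1; order 2: 1; order 3: 4; order 6: 4; order 9: 3; order 18: 3.
Total: 16.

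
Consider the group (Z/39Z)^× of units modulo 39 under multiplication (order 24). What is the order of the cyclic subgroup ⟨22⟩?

Compute successive powers of 22 mod 39: 22, 16, 1; 22^3 ≡ 1 (mod 39).
So |⟨22⟩| = 3.

3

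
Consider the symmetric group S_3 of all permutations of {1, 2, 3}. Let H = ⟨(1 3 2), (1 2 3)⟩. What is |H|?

3

|⟨(1 3 2)⟩| = 3 and |⟨(1 2 3)⟩| = 3, so |H| is a multiple of lcm(3, 3) = 3 and divides |G| = 6.
Closing under the operation: H = {e, (1 2 3), (1 3 2)}, so |H| = 3.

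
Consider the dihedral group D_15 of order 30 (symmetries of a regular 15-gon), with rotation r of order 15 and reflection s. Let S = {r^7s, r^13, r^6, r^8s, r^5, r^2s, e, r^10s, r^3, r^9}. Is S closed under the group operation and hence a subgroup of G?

No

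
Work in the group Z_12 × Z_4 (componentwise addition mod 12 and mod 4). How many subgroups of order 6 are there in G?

3

|G| = 48 and 6 | 48, so subgroups of order 6 are possible by Lagrange.
The subgroups of order 6 are: {(0,0), (0,2), (4,0), (4,2), (8,0), (8,2)}; {(0,0), (2,0), (4,0), (6,0), (8,0), (10,0)}; {(0,0), (2,2), (4,0), (6,2), (8,0), (10,2)}.
So G has 3 subgroups of order 6.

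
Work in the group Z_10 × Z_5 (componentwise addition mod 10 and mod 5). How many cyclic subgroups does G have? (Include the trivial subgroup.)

14

Group the elements of G by the cyclic subgroup they generate; each cyclic subgroup of order d accounts for φ(d) elements.
Cyclic subgroups by order — order 1: 1; order 2: 1; order 5: 6; order 10: 6.
Total: 14.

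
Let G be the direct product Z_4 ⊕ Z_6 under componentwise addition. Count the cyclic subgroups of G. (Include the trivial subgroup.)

Group the elements of G by the cyclic subgroup they generate; each cyclic subgroup of order d accounts for φ(d) elements.
Cyclic subgroups by order — order 1: 1; order 2: 3; order 3: 1; order 4: 2; order 6: 3; order 12: 2.
Total: 12.

12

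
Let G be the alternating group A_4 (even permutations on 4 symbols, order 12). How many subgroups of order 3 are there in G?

|G| = 12 and 3 | 12, so subgroups of order 3 are possible by Lagrange.
The subgroups of order 3 are: {e, (1 2 3), (1 3 2)}; {e, (1 2 4), (1 4 2)}; {e, (1 3 4), (1 4 3)}; {e, (2 3 4), (2 4 3)}.
So G has 4 subgroups of order 3.

4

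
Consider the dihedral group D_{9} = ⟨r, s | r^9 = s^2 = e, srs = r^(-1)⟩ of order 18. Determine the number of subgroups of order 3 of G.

|G| = 18 and 3 | 18, so subgroups of order 3 are possible by Lagrange.
The subgroups of order 3 are: {e, r^3, r^6}.
So G has 1 subgroup of order 3.

1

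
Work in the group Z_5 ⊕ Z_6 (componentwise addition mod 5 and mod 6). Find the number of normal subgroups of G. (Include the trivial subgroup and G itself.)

8

G is abelian, so every subgroup is normal.
G has 8 subgroups in total, hence 8 normal subgroups.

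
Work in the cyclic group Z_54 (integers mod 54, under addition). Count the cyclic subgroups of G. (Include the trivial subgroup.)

8

Each element a generates a cyclic subgroup ⟨a⟩; distinct elements may generate the same one (a cyclic group of order d has φ(d) generators).
Cyclic subgroups by order — order 1: 1; order 2: 1; order 3: 1; order 6: 1; order 9: 1; order 18: 1; order 27: 1; order 54: 1.
Total: 8.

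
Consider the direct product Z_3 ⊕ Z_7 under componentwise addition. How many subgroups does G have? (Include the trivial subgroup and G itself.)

4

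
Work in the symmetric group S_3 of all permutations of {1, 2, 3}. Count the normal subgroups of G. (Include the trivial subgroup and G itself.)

3

G has 6 subgroups. Checking conjugation-invariance by order — order 1: 1/1 normal; order 2: 0/3 normal; order 3: 1/1 normal; order 6: 1/1 normal.
Total normal subgroups: 3.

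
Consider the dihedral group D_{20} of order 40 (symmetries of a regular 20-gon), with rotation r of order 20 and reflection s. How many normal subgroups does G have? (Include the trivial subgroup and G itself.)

9

G has 48 subgroups. Checking conjugation-invariance by order — order 1: 1/1 normal; order 2: 1/21 normal; order 4: 1/11 normal; order 5: 1/1 normal; order 8: 0/5 normal; order 10: 1/5 normal; order 20: 3/3 normal; order 40: 1/1 normal.
Total normal subgroups: 9.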